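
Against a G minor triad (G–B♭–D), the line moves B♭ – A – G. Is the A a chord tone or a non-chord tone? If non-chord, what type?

Non-chord tone — a passing tone.

The harmony at that moment is G minor triad (G, B♭, D); A is not a chord tone.
It is approached by step down from B♭ and left by step down to G.
Step in, step out in the same direction — a passing tone.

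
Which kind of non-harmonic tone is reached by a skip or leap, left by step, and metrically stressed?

Appoggiatura.

Approach: by leap. Departure: by step. Metric position: strong.
Leap in, step out, in a metrically strong position — an appoggiatura. (It is the mirror image of the escape tone, which steps in and leaps out from a weak position.)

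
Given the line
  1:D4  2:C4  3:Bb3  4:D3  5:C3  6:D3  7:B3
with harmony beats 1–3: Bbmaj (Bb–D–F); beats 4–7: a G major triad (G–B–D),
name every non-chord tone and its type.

The harmony at that moment is Bb major triad (Bb, D, F); C4 is not a chord tone.
It is approached by step down from D4 and left by step down to Bb3.
Step in, step out in the same direction — a passing tone.
The harmony at that moment is G major triad (G, B, D); C3 is not a chord tone.
It is approached by step down from D3 and left by step up to D3.
Step away and step back to the same note — a neighbor tone (lower neighbor).

C4 (beat 2) — passing tone; C3 (beat 5) — neighbor tone.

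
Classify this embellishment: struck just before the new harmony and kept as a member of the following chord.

Approach: ahead of the chord change (typically by step), so it is dissonant against the current harmony. Departure: none — the same pitch is restated or held and is a chord tone of the new harmony.
Dissonant first, consonant once the harmony catches up: the note simply arrives early — an anticipation. (The reverse timing, consonant first and dissonant after the change, would be a suspension or retardation.)

Anticipation.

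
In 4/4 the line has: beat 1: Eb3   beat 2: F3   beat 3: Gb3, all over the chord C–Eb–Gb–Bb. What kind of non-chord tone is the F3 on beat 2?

The harmony at that moment is C half-diminished seventh chord (C, Eb, Gb, Bb); F3 is not a chord tone.
It is approached by step up from Eb3 and left by step up to Gb3.
Step in, step out in the same direction — a passing tone.

Passing tone.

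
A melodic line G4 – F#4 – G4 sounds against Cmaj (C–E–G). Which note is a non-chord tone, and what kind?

The harmony at that moment is C major triad (C, E, G); F#4 is not a chord tone.
It is approached by step down from G4 and left by step up to G4.
Step away and step back to the same note — a neighbor tone (lower neighbor).

F#4 is a neighbor tone.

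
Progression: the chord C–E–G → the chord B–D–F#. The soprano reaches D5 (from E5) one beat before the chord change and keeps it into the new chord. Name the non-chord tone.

D5 is an anticipation.

The harmony at that moment is C major triad (C, E, G); D5 is not a chord tone.
It is approached by step down from E5 and then sustained as the same pitch into the next harmony.
Arriving early and becoming a chord tone when the harmony changes — an anticipation.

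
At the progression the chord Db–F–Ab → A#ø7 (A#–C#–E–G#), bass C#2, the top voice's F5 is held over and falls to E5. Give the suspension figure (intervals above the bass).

At the second chord the bass is C#2. The suspended F5 lies a fourth above the bass; after resolving down by step to E5, the interval above the bass becomes a third.
Suspension figures are named by those two intervals: 4–3.

4–3 suspension.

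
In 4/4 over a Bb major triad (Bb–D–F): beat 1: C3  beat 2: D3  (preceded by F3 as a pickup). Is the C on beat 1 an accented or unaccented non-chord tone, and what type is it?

The harmony at that moment is Bb major triad (Bb, D, F); C3 is not a chord tone.
It is approached by leap down from F3 and left by step up to D3.
Leap in, step out — an appoggiatura.
It falls on the downbeat, so it is accented.

Accented appoggiatura.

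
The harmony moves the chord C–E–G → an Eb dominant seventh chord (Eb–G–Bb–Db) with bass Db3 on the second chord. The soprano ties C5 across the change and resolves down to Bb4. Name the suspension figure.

7–6 suspension.

At the second chord the bass is Db3. The suspended C5 lies a seventh above the bass; after resolving down by step to Bb4, the interval above the bass becomes a sixth.
Suspension figures are named by those two intervals: 7–6.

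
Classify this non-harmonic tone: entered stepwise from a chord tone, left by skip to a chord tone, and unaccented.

Escape tone.

Approach: by step. Departure: by leap. Metric position: weak.
Step in, leap out, from a weak position — an escape tone (échappée). (It is the mirror image of the appoggiatura, which leaps in and steps out on a strong beat.)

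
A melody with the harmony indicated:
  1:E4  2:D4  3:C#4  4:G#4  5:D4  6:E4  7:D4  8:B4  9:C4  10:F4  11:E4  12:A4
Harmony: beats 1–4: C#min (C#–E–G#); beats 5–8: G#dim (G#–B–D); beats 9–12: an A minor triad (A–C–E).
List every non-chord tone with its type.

The harmony at that moment is C# minor triad (C#, E, G#); D4 is not a chord tone.
It is approached by step down from E4 and left by step down to C#4.
Step in, step out in the same direction — a passing tone.
The harmony at that moment is G# diminished triad (G#, B, D); E4 is not a chord tone.
It is approached by step up from D4 and left by step down to D4.
Step away and step back to the same note — a neighbor tone (upper neighbor).
The harmony at that moment is A minor triad (A, C, E); F4 is not a chord tone.
It is approached by leap up from C4 and left by step down to E4.
Leap in, step out — an appoggiatura.

D4 (beat 2) — passing tone; E4 (beat 6) — neighbor tone; F4 (beat 10) — appoggiatura.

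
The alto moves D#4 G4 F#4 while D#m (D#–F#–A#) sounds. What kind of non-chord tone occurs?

G4 is an appoggiatura.

The harmony at that moment is D# minor triad (D#, F#, A#); G4 is not a chord tone.
It is approached by leap up from D#4 and left by step down to F#4.
Leap in, step out — an appoggiatura.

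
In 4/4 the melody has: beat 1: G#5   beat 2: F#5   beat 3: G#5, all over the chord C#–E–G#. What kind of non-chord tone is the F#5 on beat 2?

Lower neighbor tone.

The harmony at that moment is C# minor triad (C#, E, G#); F#5 is not a chord tone.
It is approached by step down from G#5 and left by step up to G#5.
Step away and step back to the same note — a neighbor tone (lower neighbor).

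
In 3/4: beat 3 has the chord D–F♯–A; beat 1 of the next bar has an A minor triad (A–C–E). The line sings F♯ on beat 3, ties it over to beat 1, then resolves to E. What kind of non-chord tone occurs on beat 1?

Suspension.

The harmony at that moment is A minor triad (A, C, E); F♯ is not a chord tone.
It is held over (the same pitch as the preceding F♯) and left by step down to E.
Held over from the previous chord and resolving down by step — a suspension.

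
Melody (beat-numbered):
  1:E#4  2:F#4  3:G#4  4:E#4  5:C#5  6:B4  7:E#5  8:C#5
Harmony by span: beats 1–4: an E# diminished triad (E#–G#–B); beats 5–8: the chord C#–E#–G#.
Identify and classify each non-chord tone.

The harmony at that moment is E# diminished triad (E#, G#, B); F#4 is not a chord tone.
It is approached by step up from E#4 and left by step up to G#4.
Step in, step out in the same direction — a passing tone.
The harmony at that moment is C# major triad (C#, E#, G#); B4 is not a chord tone.
It is approached by step down from C#5 and left by leap up to E#5.
Step in, leap out — an escape tone.

F#4 (beat 2) — passing tone; B4 (beat 6) — escape tone.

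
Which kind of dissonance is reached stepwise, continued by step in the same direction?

Approach: by step. Departure: by step, continuing in the same direction.
Stepwise on both sides with no change of direction means the note fills in the space between two different chord tones — a passing tone. (Had it turned back to its starting note it would be a neighbor tone instead.)

Passing tone.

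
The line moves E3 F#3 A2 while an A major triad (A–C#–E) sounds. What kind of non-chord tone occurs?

F#3 is an escape tone.

The harmony at that moment is A major triad (A, C#, E); F#3 is not a chord tone.
It is approached by step up from E3 and left by leap down to A2.
Step in, leap out — an escape tone.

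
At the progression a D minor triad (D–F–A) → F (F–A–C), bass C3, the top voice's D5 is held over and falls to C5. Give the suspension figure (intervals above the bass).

9–8 suspension.

At the second chord the bass is C3. The suspended D5 lies a ninth above the bass; after resolving down by step to C5, the interval above the bass becomes an octave.
Suspension figures are named by those two intervals: 9–8.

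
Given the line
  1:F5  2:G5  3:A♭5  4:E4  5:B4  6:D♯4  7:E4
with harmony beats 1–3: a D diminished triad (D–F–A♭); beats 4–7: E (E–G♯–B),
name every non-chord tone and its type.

G5 (beat 2) — passing tone; D♯4 (beat 6) — appoggiatura.

The harmony at that moment is D diminished triad (D, F, A♭); G5 is not a chord tone.
It is approached by step up from F5 and left by step up to A♭5.
Step in, step out in the same direction — a passing tone.
The harmony at that moment is E major triad (E, G♯, B); D♯4 is not a chord tone.
It is approached by leap down from B4 and left by step up to E4.
Leap in, step out — an appoggiatura.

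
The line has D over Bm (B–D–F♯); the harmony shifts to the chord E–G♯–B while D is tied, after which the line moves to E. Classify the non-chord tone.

The harmony at that moment is E major triad (E, G♯, B); D is not a chord tone.
It is held over (the same pitch as the preceding D) and left by step up to E.
Held over from the previous chord and resolving up by step — a retardation.

D is a retardation.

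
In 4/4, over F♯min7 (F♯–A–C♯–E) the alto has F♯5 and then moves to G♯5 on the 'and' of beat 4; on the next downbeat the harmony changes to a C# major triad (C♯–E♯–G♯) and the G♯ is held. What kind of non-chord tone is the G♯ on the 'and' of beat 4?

The harmony at that moment is F♯ minor seventh chord (F♯, A, C♯, E); G♯5 is not a chord tone.
It is approached by step up from F♯5 and then sustained as the same pitch into the next harmony.
Arriving early and becoming a chord tone when the harmony changes — an anticipation.

Anticipation.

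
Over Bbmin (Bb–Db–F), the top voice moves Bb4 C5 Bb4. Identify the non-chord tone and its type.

The harmony at that moment is Bb minor triad (Bb, Db, F); C5 is not a chord tone.
It is approached by step up from Bb4 and left by step down to Bb4.
Step away and step back to the same note — a neighbor tone (upper neighbor).

C5 is a neighbor tone.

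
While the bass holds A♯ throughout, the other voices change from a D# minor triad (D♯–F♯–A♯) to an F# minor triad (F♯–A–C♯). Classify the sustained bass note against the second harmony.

The harmony at that moment is F♯ minor triad (F♯, A, C♯); A♯ is not a chord tone.
It is held over (the same pitch as the preceding A♯) and then sustained as the same pitch into the next harmony.
Sustained through a change of harmony — a pedal tone.

Pedal tone (pedal point).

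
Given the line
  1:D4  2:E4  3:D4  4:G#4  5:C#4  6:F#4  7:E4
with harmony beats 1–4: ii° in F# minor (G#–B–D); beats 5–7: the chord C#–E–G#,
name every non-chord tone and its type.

The harmony at that moment is G# diminished triad (G#, B, D); E4 is not a chord tone.
It is approached by step up from D4 and left by step down to D4.
Step away and step back to the same note — a neighbor tone (upper neighbor).
The harmony at that moment is C# minor triad (C#, E, G#); F#4 is not a chord tone.
It is approached by leap up from C#4 and left by step down to E4.
Leap in, step out — an appoggiatura.

E4 (beat 2) — neighbor tone; F#4 (beat 6) — appoggiatura.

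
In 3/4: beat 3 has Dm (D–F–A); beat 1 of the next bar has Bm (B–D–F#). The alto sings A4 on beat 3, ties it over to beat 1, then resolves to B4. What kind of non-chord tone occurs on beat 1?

Retardation.

The harmony at that moment is B minor triad (B, D, F#); A4 is not a chord tone.
It is held over (the same pitch as the preceding A4) and left by step up to B4.
Held over from the previous chord and resolving up by step — a retardation.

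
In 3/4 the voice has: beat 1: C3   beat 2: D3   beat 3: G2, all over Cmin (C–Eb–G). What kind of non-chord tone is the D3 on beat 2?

Escape tone.

The harmony at that moment is C minor triad (C, Eb, G); D3 is not a chord tone.
It is approached by step up from C3 and left by leap down to G2.
Step in, leap out, on a weak beat — an escape tone.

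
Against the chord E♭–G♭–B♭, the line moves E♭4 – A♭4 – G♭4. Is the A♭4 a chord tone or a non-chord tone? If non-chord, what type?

Non-chord tone — an appoggiatura.

The harmony at that moment is E♭ minor triad (E♭, G♭, B♭); A♭4 is not a chord tone.
It is approached by leap up from E♭4 and left by step down to G♭4.
Leap in, step out — an appoggiatura.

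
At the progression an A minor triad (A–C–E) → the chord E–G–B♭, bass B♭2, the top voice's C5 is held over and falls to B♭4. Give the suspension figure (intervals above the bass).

9–8 suspension.

At the second chord the bass is B♭2. The suspended C5 lies a ninth above the bass; after resolving down by step to B♭4, the interval above the bass becomes an octave.
Suspension figures are named by those two intervals: 9–8.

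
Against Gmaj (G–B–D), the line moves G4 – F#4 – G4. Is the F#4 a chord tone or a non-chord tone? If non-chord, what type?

Non-chord tone — a neighbor tone.

The harmony at that moment is G major triad (G, B, D); F#4 is not a chord tone.
It is approached by step down from G4 and left by step up to G4.
Step away and step back to the same note — a neighbor tone (lower neighbor).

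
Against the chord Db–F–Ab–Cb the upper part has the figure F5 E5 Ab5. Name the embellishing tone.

The harmony at that moment is Db dominant seventh chord (Db, F, Ab, Cb); E5 is not a chord tone.
It is approached by step down from F5 and left by leap up to Ab5.
Step in, leap out — an escape tone.

E5 is an escape tone.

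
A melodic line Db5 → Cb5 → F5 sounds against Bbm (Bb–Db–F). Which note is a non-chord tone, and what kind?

Cb5 is an escape tone.

The harmony at that moment is Bb minor triad (Bb, Db, F); Cb5 is not a chord tone.
It is approached by step down from Db5 and left by leap up to F5.
Step in, leap out — an escape tone.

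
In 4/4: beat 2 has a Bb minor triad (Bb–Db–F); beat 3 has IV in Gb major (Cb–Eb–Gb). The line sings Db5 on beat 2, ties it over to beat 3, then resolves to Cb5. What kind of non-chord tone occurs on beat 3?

The harmony at that moment is Cb major triad (Cb, Eb, Gb); Db5 is not a chord tone.
It is held over (the same pitch as the preceding Db5) and left by step down to Cb5.
Held over from the previous chord and resolving down by step — a suspension.

Suspension.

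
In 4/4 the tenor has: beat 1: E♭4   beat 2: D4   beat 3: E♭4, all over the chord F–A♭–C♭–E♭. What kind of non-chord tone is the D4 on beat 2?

Lower neighbor tone.

The harmony at that moment is F half-diminished seventh chord (F, A♭, C♭, E♭); D4 is not a chord tone.
It is approached by step down from E♭4 and left by step up to E♭4.
Step away and step back to the same note — a neighbor tone (lower neighbor).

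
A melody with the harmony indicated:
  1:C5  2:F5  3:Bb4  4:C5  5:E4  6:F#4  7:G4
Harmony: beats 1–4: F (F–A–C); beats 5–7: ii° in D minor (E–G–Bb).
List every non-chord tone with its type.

The harmony at that moment is F major triad (F, A, C); Bb4 is not a chord tone.
It is approached by leap down from F5 and left by step up to C5.
Leap in, step out — an appoggiatura.
The harmony at that moment is E diminished triad (E, G, Bb); F#4 is not a chord tone.
It is approached by step up from E4 and left by step up to G4.
Step in, step out in the same direction — a passing tone.

Bb4 (beat 3) — appoggiatura; F#4 (beat 6) — passing tone.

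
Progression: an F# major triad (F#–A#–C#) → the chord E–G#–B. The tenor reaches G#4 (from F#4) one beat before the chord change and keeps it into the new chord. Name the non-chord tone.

The harmony at that moment is F# major triad (F#, A#, C#); G#4 is not a chord tone.
It is approached by step up from F#4 and then sustained as the same pitch into the next harmony.
Arriving early and becoming a chord tone when the harmony changes — an anticipation.

G#4 is an anticipation.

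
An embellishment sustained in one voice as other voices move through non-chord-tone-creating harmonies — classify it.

Pedal tone.

Approach: none. Departure: none — a single pitch is sustained while the chords change around it, passing through harmonies that do not contain it.
No melodic motion at all; the dissonance is created entirely by the moving harmonies against the stationary note — a pedal tone (pedal point).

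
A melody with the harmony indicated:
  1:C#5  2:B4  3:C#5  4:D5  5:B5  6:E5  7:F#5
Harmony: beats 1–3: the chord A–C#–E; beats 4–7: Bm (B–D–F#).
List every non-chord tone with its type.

The harmony at that moment is A major triad (A, C#, E); B4 is not a chord tone.
It is approached by step down from C#5 and left by step up to C#5.
Step away and step back to the same note — a neighbor tone (lower neighbor).
The harmony at that moment is B minor triad (B, D, F#); E5 is not a chord tone.
It is approached by leap down from B5 and left by step up to F#5.
Leap in, step out — an appoggiatura.

B4 (beat 2) — neighbor tone; E5 (beat 6) — appoggiatura.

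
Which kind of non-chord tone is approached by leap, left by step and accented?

Approach: by leap. Departure: by step. Metric position: strong.
Leap in, step out, in a metrically strong position — an appoggiatura. (It is the mirror image of the escape tone, which steps in and leaps out from a weak position.)

Appoggiatura.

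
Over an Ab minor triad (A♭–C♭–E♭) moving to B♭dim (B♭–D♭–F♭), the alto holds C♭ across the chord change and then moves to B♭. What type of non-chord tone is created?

The harmony at that moment is B♭ diminished triad (B♭, D♭, F♭); C♭ is not a chord tone.
It is held over (the same pitch as the preceding C♭) and left by step down to B♭.
Held over from the previous chord and resolving down by step — a suspension.

C♭ is a suspension.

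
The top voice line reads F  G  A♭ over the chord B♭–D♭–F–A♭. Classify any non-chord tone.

The harmony at that moment is B♭ minor seventh chord (B♭, D♭, F, A♭); G is not a chord tone.
It is approached by step up from F and left by step up to A♭.
Step in, step out in the same direction — a passing tone.

G is a passing tone.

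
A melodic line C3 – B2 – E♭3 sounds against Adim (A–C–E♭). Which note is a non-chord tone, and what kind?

The harmony at that moment is A diminished triad (A, C, E♭); B2 is not a chord tone.
It is approached by step down from C3 and left by leap up to E♭3.
Step in, leap out — an escape tone.

B2 is an escape tone.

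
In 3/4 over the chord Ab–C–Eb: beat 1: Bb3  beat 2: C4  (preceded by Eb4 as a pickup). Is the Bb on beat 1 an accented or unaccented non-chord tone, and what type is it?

The harmony at that moment is Ab major triad (Ab, C, Eb); Bb3 is not a chord tone.
It is approached by leap down from Eb4 and left by step up to C4.
Leap in, step out — an appoggiatura.
It falls on the downbeat, so it is accented.

Accented appoggiatura.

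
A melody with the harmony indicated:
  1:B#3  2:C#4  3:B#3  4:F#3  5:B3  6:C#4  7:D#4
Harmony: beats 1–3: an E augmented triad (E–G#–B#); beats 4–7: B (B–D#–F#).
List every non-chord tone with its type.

C#4 (beat 2) — neighbor tone; C#4 (beat 6) — passing tone.

The harmony at that moment is E augmented triad (E, G#, B#); C#4 is not a chord tone.
It is approached by step up from B#3 and left by step down to B#3.
Step away and step back to the same note — a neighbor tone (upper neighbor).
The harmony at that moment is B major triad (B, D#, F#); C#4 is not a chord tone.
It is approached by step up from B3 and left by step up to D#4.
Step in, step out in the same direction — a passing tone.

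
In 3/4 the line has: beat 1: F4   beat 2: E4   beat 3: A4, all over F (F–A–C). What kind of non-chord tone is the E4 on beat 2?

Escape tone.

The harmony at that moment is F major triad (F, A, C); E4 is not a chord tone.
It is approached by step down from F4 and left by leap up to A4.
Step in, leap out, on a weak beat — an escape tone.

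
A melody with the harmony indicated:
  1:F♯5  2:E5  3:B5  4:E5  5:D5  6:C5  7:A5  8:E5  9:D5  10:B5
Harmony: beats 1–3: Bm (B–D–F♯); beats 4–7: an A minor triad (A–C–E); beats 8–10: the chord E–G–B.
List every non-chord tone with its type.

The harmony at that moment is B minor triad (B, D, F♯); E5 is not a chord tone.
It is approached by step down from F♯5 and left by leap up to B5.
Step in, leap out — an escape tone.
The harmony at that moment is A minor triad (A, C, E); D5 is not a chord tone.
It is approached by step down from E5 and left by step down to C5.
Step in, step out in the same direction — a passing tone.
The harmony at that moment is E minor triad (E, G, B); D5 is not a chord tone.
It is approached by step down from E5 and left by leap up to B5.
Step in, leap out — an escape tone.

E5 (beat 2) — escape tone; D5 (beat 5) — passing tone; D5 (beat 9) — escape tone.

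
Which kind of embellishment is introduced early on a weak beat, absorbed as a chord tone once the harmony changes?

Approach: ahead of the chord change (typically by step), so it is dissonant against the current harmony. Departure: none — the same pitch is restated or held and is a chord tone of the new harmony.
Dissonant first, consonant once the harmony catches up: the note simply arrives early — an anticipation. (The reverse timing, consonant first and dissonant after the change, would be a suspension or retardation.)

Anticipation.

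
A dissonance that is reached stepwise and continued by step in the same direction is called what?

Approach: by step. Departure: by step, continuing in the same direction.
Stepwise on both sides with no change of direction means the note fills in the space between two different chord tones — a passing tone. (Had it turned back to its starting note it would be a neighbor tone instead.)

Passing tone.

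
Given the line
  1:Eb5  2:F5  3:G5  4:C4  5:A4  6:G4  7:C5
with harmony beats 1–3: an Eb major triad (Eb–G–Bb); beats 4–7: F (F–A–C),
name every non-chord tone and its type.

F5 (beat 2) — passing tone; G4 (beat 6) — escape tone.

The harmony at that moment is Eb major triad (Eb, G, Bb); F5 is not a chord tone.
It is approached by step up from Eb5 and left by step up to G5.
Step in, step out in the same direction — a passing tone.
The harmony at that moment is F major triad (F, A, C); G4 is not a chord tone.
It is approached by step down from A4 and left by leap up to C5.
Step in, leap out — an escape tone.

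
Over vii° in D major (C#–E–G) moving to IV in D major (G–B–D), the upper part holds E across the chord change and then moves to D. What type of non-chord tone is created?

The harmony at that moment is G major triad (G, B, D); E is not a chord tone.
It is held over (the same pitch as the preceding E) and left by step down to D.
Held over from the previous chord and resolving down by step — a suspension.

E is a suspension.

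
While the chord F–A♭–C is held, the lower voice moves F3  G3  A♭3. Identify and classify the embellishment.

The harmony at that moment is F minor triad (F, A♭, C); G3 is not a chord tone.
It is approached by step up from F3 and left by step up to A♭3.
Step in, step out in the same direction — a passing tone.

G3 is a passing tone.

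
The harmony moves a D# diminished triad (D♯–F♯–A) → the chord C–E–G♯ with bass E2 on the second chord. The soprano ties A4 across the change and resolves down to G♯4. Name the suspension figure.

4–3 suspension.

At the second chord the bass is E2. The suspended A4 lies a fourth above the bass; after resolving down by step to G♯4, the interval above the bass becomes a third.
Suspension figures are named by those two intervals: 4–3.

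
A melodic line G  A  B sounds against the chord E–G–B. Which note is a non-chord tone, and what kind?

A is a passing tone.

The harmony at that moment is E minor triad (E, G, B); A is not a chord tone.
It is approached by step up from G and left by step up to B.
Step in, step out in the same direction — a passing tone.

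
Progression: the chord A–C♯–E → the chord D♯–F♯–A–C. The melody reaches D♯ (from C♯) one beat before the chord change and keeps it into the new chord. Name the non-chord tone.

D♯ is an anticipation.

The harmony at that moment is A major triad (A, C♯, E); D♯ is not a chord tone.
It is approached by step up from C♯ and then sustained as the same pitch into the next harmony.
Arriving early and becoming a chord tone when the harmony changes — an anticipation.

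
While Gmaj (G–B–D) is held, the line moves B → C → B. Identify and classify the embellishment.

C is a neighbor tone.

The harmony at that moment is G major triad (G, B, D); C is not a chord tone.
It is approached by step up from B and left by step down to B.
Step away and step back to the same note — a neighbor tone (upper neighbor).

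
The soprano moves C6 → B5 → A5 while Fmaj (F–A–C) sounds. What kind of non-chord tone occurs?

The harmony at that moment is F major triad (F, A, C); B5 is not a chord tone.
It is approached by step down from C6 and left by step down to A5.
Step in, step out in the same direction — a passing tone.

B5 is a passing tone.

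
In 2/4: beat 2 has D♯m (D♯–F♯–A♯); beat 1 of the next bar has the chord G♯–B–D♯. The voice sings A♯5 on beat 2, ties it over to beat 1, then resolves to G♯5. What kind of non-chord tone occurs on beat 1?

The harmony at that moment is G♯ minor triad (G♯, B, D♯); A♯5 is not a chord tone.
It is held over (the same pitch as the preceding A♯5) and left by step down to G♯5.
Held over from the previous chord and resolving down by step — a suspension.

Suspension.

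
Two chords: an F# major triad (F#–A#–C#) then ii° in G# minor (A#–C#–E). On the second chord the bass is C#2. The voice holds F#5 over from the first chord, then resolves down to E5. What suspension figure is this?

At the second chord the bass is C#2. The suspended F#5 lies a fourth above the bass; after resolving down by step to E5, the interval above the bass becomes a third.
Suspension figures are named by those two intervals: 4–3.

4–3 suspension.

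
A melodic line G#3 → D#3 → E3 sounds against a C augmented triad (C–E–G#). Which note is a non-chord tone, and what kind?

The harmony at that moment is C augmented triad (C, E, G#); D#3 is not a chord tone.
It is approached by leap down from G#3 and left by step up to E3.
Leap in, step out — an appoggiatura.

D#3 is an appoggiatura.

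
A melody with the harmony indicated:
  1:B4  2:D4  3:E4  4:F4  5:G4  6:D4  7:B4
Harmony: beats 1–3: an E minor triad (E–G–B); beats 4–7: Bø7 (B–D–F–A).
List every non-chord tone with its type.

D4 (beat 2) — appoggiatura; G4 (beat 5) — escape tone.

The harmony at that moment is E minor triad (E, G, B); D4 is not a chord tone.
It is approached by leap down from B4 and left by step up to E4.
Leap in, step out — an appoggiatura.
The harmony at that moment is B half-diminished seventh chord (B, D, F, A); G4 is not a chord tone.
It is approached by step up from F4 and left by leap down to D4.
Step in, leap out — an escape tone.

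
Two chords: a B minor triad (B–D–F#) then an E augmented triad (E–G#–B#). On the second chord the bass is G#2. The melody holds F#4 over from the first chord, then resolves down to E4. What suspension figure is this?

7–6 suspension.

At the second chord the bass is G#2. The suspended F#4 lies a seventh above the bass; after resolving down by step to E4, the interval above the bass becomes a sixth.
Suspension figures are named by those two intervals: 7–6.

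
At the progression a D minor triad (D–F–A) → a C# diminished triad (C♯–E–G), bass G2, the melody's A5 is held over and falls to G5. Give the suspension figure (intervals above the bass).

9–8 suspension.

At the second chord the bass is G2. The suspended A5 lies a ninth above the bass; after resolving down by step to G5, the interval above the bass becomes an octave.
Suspension figures are named by those two intervals: 9–8.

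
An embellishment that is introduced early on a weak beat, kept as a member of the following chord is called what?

Approach: ahead of the chord change (typically by step), so it is dissonant against the current harmony. Departure: none — the same pitch is restated or held and is a chord tone of the new harmony.
Dissonant first, consonant once the harmony catches up: the note simply arrives early — an anticipation. (The reverse timing, consonant first and dissonant after the change, would be a suspension or retardation.)

Anticipation.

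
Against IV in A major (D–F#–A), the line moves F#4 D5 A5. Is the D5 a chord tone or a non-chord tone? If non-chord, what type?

D major triad contains D, F#, A; D is the root, so it is a chord tone.

Chord tone (the root of D major triad).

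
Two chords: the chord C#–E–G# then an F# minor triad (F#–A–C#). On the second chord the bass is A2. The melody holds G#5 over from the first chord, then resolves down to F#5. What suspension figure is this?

At the second chord the bass is A2. The suspended G#5 lies a seventh above the bass; after resolving down by step to F#5, the interval above the bass becomes a sixth.
Suspension figures are named by those two intervals: 7–6.

7–6 suspension.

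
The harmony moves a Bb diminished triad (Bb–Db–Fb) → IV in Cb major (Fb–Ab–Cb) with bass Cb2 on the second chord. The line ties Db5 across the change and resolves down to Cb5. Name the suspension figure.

At the second chord the bass is Cb2. The suspended Db5 lies a ninth above the bass; after resolving down by step to Cb5, the interval above the bass becomes an octave.
Suspension figures are named by those two intervals: 9–8.

9–8 suspension.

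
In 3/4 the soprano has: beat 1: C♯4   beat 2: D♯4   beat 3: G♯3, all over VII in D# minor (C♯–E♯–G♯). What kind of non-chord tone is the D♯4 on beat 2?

Escape tone.

The harmony at that moment is C♯ major triad (C♯, E♯, G♯); D♯4 is not a chord tone.
It is approached by step up from C♯4 and left by leap down to G♯3.
Step in, leap out, on a weak beat — an escape tone.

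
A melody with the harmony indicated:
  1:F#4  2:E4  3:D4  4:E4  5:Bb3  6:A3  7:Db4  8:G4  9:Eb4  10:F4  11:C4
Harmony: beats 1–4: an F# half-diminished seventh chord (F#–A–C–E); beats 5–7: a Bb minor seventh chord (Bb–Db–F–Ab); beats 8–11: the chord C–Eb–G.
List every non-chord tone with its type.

D4 (beat 3) — neighbor tone; A3 (beat 6) — escape tone; F4 (beat 10) — escape tone.

The harmony at that moment is F# half-diminished seventh chord (F#, A, C, E); D4 is not a chord tone.
It is approached by step down from E4 and left by step up to E4.
Step away and step back to the same note — a neighbor tone (lower neighbor).
The harmony at that moment is Bb minor seventh chord (Bb, Db, F, Ab); A3 is not a chord tone.
It is approached by step down from Bb3 and left by leap up to Db4.
Step in, leap out — an escape tone.
The harmony at that moment is C minor triad (C, Eb, G); F4 is not a chord tone.
It is approached by step up from Eb4 and left by leap down to C4.
Step in, leap out — an escape tone.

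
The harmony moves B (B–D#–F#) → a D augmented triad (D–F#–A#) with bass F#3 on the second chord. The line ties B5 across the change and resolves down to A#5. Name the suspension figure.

4–3 suspension.

At the second chord the bass is F#3. The suspended B5 lies a fourth above the bass; after resolving down by step to A#5, the interval above the bass becomes a third.
Suspension figures are named by those two intervals: 4–3.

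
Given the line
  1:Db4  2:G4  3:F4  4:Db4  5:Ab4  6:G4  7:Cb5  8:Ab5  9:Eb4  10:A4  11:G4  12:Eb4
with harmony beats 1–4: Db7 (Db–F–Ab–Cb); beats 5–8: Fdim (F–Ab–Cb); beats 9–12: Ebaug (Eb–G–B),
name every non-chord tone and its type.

G4 (beat 2) — appoggiatura; G4 (beat 6) — escape tone; A4 (beat 10) — appoggiatura.

The harmony at that moment is Db dominant seventh chord (Db, F, Ab, Cb); G4 is not a chord tone.
It is approached by leap up from Db4 and left by step down to F4.
Leap in, step out — an appoggiatura.
The harmony at that moment is F diminished triad (F, Ab, Cb); G4 is not a chord tone.
It is approached by step down from Ab4 and left by leap up to Cb5.
Step in, leap out — an escape tone.
The harmony at that moment is Eb augmented triad (Eb, G, B); A4 is not a chord tone.
It is approached by leap up from Eb4 and left by step down to G4.
Leap in, step out — an appoggiatura.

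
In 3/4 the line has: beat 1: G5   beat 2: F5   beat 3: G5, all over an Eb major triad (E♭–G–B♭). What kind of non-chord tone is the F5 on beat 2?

Lower neighbor tone.

The harmony at that moment is E♭ major triad (E♭, G, B♭); F5 is not a chord tone.
It is approached by step down from G5 and left by step up to G5.
Step away and step back to the same note — a neighbor tone (lower neighbor).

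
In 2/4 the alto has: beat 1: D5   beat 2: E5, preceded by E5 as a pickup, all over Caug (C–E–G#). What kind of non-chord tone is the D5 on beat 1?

The harmony at that moment is C augmented triad (C, E, G#); D5 is not a chord tone.
It is approached by step down from E5 and left by step up to E5.
Step away and step back to the same note — a neighbor tone (lower neighbor).

Lower neighbor tone.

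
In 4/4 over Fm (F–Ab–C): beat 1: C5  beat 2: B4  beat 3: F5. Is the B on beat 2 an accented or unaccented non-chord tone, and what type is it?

The harmony at that moment is F minor triad (F, Ab, C); B4 is not a chord tone.
It is approached by step down from C5 and left by leap up to F5.
Step in, leap out — an escape tone.
It falls on a weak beat, so it is unaccented.

Unaccented escape tone.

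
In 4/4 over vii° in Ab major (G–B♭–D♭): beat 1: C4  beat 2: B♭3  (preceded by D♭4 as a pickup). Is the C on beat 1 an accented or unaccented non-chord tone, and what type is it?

The harmony at that moment is G diminished triad (G, B♭, D♭); C4 is not a chord tone.
It is approached by step down from D♭4 and left by step down to B♭3.
Step in, step out in the same direction — a passing tone.
It falls on the downbeat, so it is accented.

Accented passing tone.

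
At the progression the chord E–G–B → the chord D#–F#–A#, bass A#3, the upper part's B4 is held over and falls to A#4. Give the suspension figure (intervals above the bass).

9–8 suspension.

At the second chord the bass is A#3. The suspended B4 lies a ninth above the bass; after resolving down by step to A#4, the interval above the bass becomes an octave.
Suspension figures are named by those two intervals: 9–8.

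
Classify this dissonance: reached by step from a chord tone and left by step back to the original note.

Neighbor tone.

Approach: by step. Departure: by step in the opposite direction, back to the starting pitch.
Stepwise on both sides but reversing to return to the same chord tone — a neighbor tone. (Had it continued onward in the same direction it would be a passing tone instead.)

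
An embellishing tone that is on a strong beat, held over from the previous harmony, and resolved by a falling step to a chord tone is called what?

Suspension.

Approach: by preparation — the pitch is first a chord tone, then held (tied or repeated) while the harmony changes under it. Departure: down by step. Metric position: strong.
A prepared dissonance that resolves downward by step — a suspension. (The same figure resolving upward would be a retardation.)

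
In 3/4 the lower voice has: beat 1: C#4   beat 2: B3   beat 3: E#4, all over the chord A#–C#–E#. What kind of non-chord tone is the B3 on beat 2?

The harmony at that moment is A# minor triad (A#, C#, E#); B3 is not a chord tone.
It is approached by step down from C#4 and left by leap up to E#4.
Step in, leap out, on a weak beat — an escape tone.

Escape tone.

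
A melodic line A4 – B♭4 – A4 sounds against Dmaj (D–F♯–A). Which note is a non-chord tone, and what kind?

B♭4 is a neighbor tone.

The harmony at that moment is D major triad (D, F♯, A); B♭4 is not a chord tone.
It is approached by step up from A4 and left by step down to A4.
Step away and step back to the same note — a neighbor tone (upper neighbor).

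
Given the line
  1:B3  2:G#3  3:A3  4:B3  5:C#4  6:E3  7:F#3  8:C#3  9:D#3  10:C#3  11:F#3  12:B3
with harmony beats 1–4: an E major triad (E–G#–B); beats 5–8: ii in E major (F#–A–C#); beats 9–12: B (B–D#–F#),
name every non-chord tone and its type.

A3 (beat 3) — passing tone; E3 (beat 6) — appoggiatura; C#3 (beat 10) — escape tone.

The harmony at that moment is E major triad (E, G#, B); A3 is not a chord tone.
It is approached by step up from G#3 and left by step up to B3.
Step in, step out in the same direction — a passing tone.
The harmony at that moment is F# minor triad (F#, A, C#); E3 is not a chord tone.
It is approached by leap down from C#4 and left by step up to F#3.
Leap in, step out — an appoggiatura.
The harmony at that moment is B major triad (B, D#, F#); C#3 is not a chord tone.
It is approached by step down from D#3 and left by leap up to F#3.
Step in, leap out — an escape tone.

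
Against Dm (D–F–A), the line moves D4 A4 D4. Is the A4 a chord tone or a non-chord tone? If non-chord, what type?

D minor triad contains D, F, A; A is the fifth, so it is a chord tone.

Chord tone (the fifth of D minor triad).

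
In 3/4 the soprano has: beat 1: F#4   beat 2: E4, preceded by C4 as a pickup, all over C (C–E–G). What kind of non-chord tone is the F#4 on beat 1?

Appoggiatura.

The harmony at that moment is C major triad (C, E, G); F#4 is not a chord tone.
It is approached by leap up from C4 and left by step down to E4.
Leap in, step out, metrically accented — an appoggiatura.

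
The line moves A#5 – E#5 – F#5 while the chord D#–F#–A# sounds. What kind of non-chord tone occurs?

The harmony at that moment is D# minor triad (D#, F#, A#); E#5 is not a chord tone.
It is approached by leap down from A#5 and left by step up to F#5.
Leap in, step out — an appoggiatura.

E#5 is an appoggiatura.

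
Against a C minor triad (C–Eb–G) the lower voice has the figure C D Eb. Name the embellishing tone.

D is a passing tone.

The harmony at that moment is C minor triad (C, Eb, G); D is not a chord tone.
It is approached by step up from C and left by step up to Eb.
Step in, step out in the same direction — a passing tone.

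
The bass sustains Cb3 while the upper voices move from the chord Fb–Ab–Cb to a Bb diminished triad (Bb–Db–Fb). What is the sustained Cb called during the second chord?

Pedal tone (pedal point).

The harmony at that moment is Bb diminished triad (Bb, Db, Fb); Cb3 is not a chord tone.
It is held over (the same pitch as the preceding Cb3) and then sustained as the same pitch into the next harmony.
Sustained through a change of harmony — a pedal tone.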